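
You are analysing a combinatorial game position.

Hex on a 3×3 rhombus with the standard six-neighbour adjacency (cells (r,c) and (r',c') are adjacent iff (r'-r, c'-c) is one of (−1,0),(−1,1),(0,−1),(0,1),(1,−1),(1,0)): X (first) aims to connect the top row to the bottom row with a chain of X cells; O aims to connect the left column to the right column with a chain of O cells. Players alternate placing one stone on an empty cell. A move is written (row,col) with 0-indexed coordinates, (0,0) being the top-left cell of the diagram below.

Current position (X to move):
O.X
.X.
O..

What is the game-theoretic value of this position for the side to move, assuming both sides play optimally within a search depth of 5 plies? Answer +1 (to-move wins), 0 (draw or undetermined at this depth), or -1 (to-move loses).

value(O.X/.X./O.., X) = +1

ply 1, X at O.X/.X./O.. | (0,1)=-1→OXX/.X./O..; (1,0)=-1→O.X/XX./O..; (1,2)=+1→O.X/.XX/O..*; (2,1)=+1→O.X/.X./OX.; (2,2)=+1→O.X/.X./O.X
ply 2, O at O.X/.XX/O.. | (0,1)=-1→OOX/.XX/O..*; (1,0)=-1→O.X/OXX/O..; (2,1)=-1→O.X/.XX/OO.; (2,2)=-1→O.X/.XX/O.O
ply 3, X at OOX/.XX/O.. | (1,0)=+1→OOX/XXX/O..*; (2,1)=+1→OOX/.XX/OX.; (2,2)=+1→OOX/.XX/O.X
ply 4, O at OOX/XXX/O.. | (2,1)=-1→OOX/XXX/OO.*; (2,2)=-1→OOX/XXX/O.O
ply 5, X at OOX/XXX/OO. | (2,2)=+1→OOX/XXX/OOX*
ply 6: OOX/XXX/OOX is terminal -1 (O); from O.X/.X./O.. depth 5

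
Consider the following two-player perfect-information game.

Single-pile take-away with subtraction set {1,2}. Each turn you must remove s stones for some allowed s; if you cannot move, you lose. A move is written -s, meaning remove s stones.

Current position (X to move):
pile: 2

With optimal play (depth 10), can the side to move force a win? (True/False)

ply 1, X at 2 | -1=-1→1; -2=+1→0*
ply 2: 0 is terminal -1 (O); from 2 depth 10

X winning at [2]: True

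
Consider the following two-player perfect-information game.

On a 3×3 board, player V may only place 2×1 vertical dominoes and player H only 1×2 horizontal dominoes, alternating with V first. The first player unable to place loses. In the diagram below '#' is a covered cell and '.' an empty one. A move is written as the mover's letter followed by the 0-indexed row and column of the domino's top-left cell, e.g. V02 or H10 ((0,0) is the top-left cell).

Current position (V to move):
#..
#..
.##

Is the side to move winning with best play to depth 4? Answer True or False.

V winning at [#../#../.##]: True

p1 V@[#../#../.##]: V01[##./##./.##]+1* V02[#.#/#.#/.##]+1
p2 H@[##./##./.##] terminal -1; root [#../#../.##] d4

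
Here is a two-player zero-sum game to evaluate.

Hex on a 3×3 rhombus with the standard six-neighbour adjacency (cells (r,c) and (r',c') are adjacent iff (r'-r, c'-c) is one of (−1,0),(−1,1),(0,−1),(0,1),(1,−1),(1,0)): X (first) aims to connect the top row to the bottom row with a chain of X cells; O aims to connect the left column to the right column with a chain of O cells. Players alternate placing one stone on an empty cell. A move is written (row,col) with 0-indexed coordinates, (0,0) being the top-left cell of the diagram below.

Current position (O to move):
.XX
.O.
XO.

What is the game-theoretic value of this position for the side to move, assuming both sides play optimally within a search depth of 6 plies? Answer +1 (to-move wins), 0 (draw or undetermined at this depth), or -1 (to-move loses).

value(.XX/.O./XO., O) = +1

[.XX/.O./XO.] O move#1: (0,0):-1/OXX/.O./XO., (1,0):+1/.XX/OO./XO.*, (1,2):-1/.XX/.OO/XO., (2,2):-1/.XX/.O./XOO
[.XX/OO./XO.] X move#2: (0,0):-1/XXX/OO./XO.*, (1,2):-1/.XX/OOX/XO., (2,2):-1/.XX/OO./XOX
[XXX/OO./XO.] O move#3: (1,2):+1/XXX/OOO/XO.*, (2,2):+1/XXX/OO./XOO
[XXX/OOO/XO.] end (terminal -1, X#4); searched .XX/.O./XO. to 6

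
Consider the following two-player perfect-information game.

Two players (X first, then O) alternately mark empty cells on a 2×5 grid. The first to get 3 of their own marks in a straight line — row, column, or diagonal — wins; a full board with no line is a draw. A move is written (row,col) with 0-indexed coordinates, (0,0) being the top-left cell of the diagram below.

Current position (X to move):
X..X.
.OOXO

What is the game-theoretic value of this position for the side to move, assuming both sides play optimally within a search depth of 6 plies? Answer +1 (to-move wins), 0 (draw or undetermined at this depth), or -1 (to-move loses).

value(X..X./.OOXO, X) = 0

p1 X@[X..X./.OOXO]: (0,1)[XX.X./.OOXO]-1 (0,2)[X.XX./.OOXO]-1 (0,4)[X..XX/.OOXO]-1 (1,0)[X..X./XOOXO]+0*
p2 O@[X..X./XOOXO]: (0,1)[XO.X./XOOXO]+0* (0,2)[X.OX./XOOXO]+0 (0,4)[X..XO/XOOXO]+0
p3 X@[XO.X./XOOXO]: (0,2)[XOXX./XOOXO]+0* (0,4)[XO.XX/XOOXO]+0
p4 O@[XOXX./XOOXO]: (0,4)[XOXXO/XOOXO]+0*
p5 X@[XOXXO/XOOXO] terminal +0; root [X..X./.OOXO] d6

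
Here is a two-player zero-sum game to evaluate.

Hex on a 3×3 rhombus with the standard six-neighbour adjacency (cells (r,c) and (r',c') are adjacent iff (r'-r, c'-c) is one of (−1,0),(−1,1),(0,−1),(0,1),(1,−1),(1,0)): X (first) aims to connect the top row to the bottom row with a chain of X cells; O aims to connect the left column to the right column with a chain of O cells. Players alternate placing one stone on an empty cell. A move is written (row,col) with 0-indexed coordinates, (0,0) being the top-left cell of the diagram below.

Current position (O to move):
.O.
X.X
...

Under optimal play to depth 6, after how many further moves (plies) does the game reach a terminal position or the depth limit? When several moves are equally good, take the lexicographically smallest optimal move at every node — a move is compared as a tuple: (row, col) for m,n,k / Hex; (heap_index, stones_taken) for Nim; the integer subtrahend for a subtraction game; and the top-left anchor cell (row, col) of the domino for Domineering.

ply 1, O at .O./X.X/... | (0,0)=-1→OO./X.X/...*; (0,2)=-1→.OO/X.X/...; (1,1)=-1→.O./XOX/...; (2,0)=-1→.O./X.X/O..; (2,1)=-1→.O./X.X/.O.; (2,2)=-1→.O./X.X/..O
ply 2, X at OO./X.X/... | (0,2)=+1→OOX/X.X/...*; (1,1)=-1→OO./XXX/...; (2,0)=-1→OO./X.X/X..; (2,1)=-1→OO./X.X/.X.; (2,2)=-1→OO./X.X/..X
ply 3, O at OOX/X.X/... | (1,1)=-1→OOX/XOX/...*; (2,0)=-1→OOX/X.X/O..; (2,1)=-1→OOX/X.X/.O.; (2,2)=-1→OOX/X.X/..O
ply 4, X at OOX/XOX/... | (2,0)=+1→OOX/XOX/X..*; (2,1)=+1→OOX/XOX/.X.; (2,2)=+1→OOX/XOX/..X
ply 5, O at OOX/XOX/X.. | (2,1)=-1→OOX/XOX/XO.*; (2,2)=-1→OOX/XOX/X.O
ply 6, X at OOX/XOX/XO. | (2,2)=+1→OOX/XOX/XOX*
ply 7: OOX/XOX/XOX is terminal -1 (O); from .O./X.X/... depth 6

PV length from [.O./X.X/...]: 6 plies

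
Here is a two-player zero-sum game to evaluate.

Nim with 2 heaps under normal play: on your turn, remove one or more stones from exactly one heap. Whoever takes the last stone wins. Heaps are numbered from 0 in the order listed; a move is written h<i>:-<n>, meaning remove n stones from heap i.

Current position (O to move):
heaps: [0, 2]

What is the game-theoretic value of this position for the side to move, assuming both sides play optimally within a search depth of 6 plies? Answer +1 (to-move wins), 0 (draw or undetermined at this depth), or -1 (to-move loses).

[(0,2)] O move#1: h1:-1:-1/(0,1), h1:-2:+1/(0,0)*
[(0,0)] end (terminal -1, X#2); searched (0,2) to 6

value((0,2), O) = +1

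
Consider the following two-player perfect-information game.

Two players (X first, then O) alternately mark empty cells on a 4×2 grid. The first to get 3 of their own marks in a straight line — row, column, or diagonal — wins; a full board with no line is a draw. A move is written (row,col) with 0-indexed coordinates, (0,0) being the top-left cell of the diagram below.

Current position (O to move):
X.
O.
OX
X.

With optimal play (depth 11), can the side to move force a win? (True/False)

ply 1, O at X./O./OX/X. | (0,1)=+0→XO/O./OX/X.*; (1,1)=+0→X./OO/OX/X.; (3,1)=+0→X./O./OX/XO
ply 2, X at XO/O./OX/X. | (1,1)=+0→XO/OX/OX/X.*; (3,1)=+0→XO/O./OX/XX
ply 3, O at XO/OX/OX/X. | (3,1)=+0→XO/OX/OX/XO*
ply 4: XO/OX/OX/XO is terminal +0 (X); from X./O./OX/X. depth 11

O winning at [X./O./OX/X.]: False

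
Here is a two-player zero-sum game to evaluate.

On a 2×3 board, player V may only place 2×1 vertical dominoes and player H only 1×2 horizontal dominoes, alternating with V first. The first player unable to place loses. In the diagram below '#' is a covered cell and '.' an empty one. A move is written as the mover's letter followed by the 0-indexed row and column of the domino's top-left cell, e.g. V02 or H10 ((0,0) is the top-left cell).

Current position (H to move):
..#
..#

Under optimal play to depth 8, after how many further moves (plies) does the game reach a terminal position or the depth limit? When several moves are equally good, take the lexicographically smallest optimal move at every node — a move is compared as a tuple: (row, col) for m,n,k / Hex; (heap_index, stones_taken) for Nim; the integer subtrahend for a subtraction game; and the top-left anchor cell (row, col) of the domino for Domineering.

PV length from [..#/..#]: 1 ply

p1 H@[..#/..#]: H00[###/..#]+1* H10[..#/###]+1
p2 V@[###/..#] terminal -1; root [..#/..#] d8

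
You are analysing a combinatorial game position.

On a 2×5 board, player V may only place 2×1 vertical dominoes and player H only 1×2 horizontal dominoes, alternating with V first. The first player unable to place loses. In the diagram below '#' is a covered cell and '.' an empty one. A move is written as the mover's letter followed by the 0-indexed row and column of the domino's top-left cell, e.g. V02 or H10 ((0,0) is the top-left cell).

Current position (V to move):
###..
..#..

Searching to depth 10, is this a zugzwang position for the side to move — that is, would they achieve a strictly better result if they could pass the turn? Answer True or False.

zugzwang(###../..#.., V) = False

p1 V@[###../..#..]: V03[####./..##.]+1* V04[###.#/..#.#]+1
p2 H@[####./..##.]: H10[####./####.]-1*
p3 V@[####./####.]: V04[#####/#####]+1*
p4 H@[#####/#####] terminal -1; root [###../..#..] d10
pass branch (H moves first from the same position):
  | p1 H@[###../..#..]: H03[#####/..#..]+1* H10[###../###..]-1 H13[###../..###]+1
  | p2 V@[#####/..#..] terminal -1; root [###../..#..] d10
V moving scores +1; V passing scores -1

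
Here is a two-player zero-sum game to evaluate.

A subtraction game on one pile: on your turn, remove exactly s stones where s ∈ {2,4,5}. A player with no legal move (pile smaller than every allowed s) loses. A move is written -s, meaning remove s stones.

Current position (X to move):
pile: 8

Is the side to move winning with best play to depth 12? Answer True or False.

p1 X@[8]: -2[6]-1* -4[4]-1 -5[3]-1
p2 O@[6]: -2[4]-1 -4[2]-1 -5[1]+1*
p3 X@[1] terminal -1; root [8] d12

X winning at [8]: False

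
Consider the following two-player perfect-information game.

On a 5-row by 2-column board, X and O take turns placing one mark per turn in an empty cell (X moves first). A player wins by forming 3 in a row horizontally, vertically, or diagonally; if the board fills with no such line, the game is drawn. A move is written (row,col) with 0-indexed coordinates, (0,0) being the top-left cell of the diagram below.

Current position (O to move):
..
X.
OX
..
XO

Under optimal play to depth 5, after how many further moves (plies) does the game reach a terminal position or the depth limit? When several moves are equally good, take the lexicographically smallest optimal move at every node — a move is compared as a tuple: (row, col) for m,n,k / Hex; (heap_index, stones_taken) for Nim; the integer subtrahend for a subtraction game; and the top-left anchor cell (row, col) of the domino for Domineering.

[../X./OX/../XO] O move#1: (0,0):-1/O./X./OX/../XO, (0,1):+0/.O/X./OX/../XO*, (1,1):+0/../XO/OX/../XO, (3,0):-1/../X./OX/O./XO, (3,1):+0/../X./OX/.O/XO
[.O/X./OX/../XO] X move#2: (0,0):+0/XO/X./OX/../XO*, (1,1):+0/.O/XX/OX/../XO, (3,0):+0/.O/X./OX/X./XO, (3,1):+0/.O/X./OX/.X/XO
[XO/X./OX/../XO] O move#3: (1,1):+0/XO/XO/OX/../XO*, (3,0):+0/XO/X./OX/O./XO, (3,1):+0/XO/X./OX/.O/XO
[XO/XO/OX/../XO] X move#4: (3,0):+0/XO/XO/OX/X./XO*, (3,1):+0/XO/XO/OX/.X/XO
[XO/XO/OX/X./XO] O move#5: (3,1):+0/XO/XO/OX/XO/XO*
[XO/XO/OX/XO/XO] end (terminal +0, X#6); searched ../X./OX/../XO to 5

PV length from [../X./OX/../XO]: 5 plies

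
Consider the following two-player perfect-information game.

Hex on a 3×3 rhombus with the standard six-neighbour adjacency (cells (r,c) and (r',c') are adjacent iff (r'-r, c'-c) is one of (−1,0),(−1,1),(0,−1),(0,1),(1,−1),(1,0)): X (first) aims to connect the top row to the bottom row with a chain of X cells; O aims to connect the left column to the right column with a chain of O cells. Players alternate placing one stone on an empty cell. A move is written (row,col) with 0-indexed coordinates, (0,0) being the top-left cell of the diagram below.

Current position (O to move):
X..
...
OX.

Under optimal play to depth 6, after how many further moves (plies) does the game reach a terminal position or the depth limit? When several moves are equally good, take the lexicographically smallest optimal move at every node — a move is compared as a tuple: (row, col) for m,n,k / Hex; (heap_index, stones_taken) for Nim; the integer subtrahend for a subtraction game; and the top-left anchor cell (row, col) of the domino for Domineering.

PV length from [X../.../OX.]: 3 plies

[X../.../OX.] O move#1: (0,1):-1/XO./.../OX., (0,2):-1/X.O/.../OX., (1,0):-1/X../O../OX., (1,1):+1/X../.O./OX.*, (1,2):-1/X../..O/OX., (2,2):-1/X../.../OXO
[X../.O./OX.] X move#2: (0,1):-1/XX./.O./OX.*, (0,2):-1/X.X/.O./OX., (1,0):-1/X../XO./OX., (1,2):-1/X../.OX/OX., (2,2):-1/X../.O./OXX
[XX./.O./OX.] O move#3: (0,2):+1/XXO/.O./OX.*, (1,0):+1/XX./OO./OX., (1,2):+1/XX./.OO/OX., (2,2):+1/XX./.O./OXO
[XXO/.O./OX.] end (terminal -1, X#4); searched X../.../OX. to 6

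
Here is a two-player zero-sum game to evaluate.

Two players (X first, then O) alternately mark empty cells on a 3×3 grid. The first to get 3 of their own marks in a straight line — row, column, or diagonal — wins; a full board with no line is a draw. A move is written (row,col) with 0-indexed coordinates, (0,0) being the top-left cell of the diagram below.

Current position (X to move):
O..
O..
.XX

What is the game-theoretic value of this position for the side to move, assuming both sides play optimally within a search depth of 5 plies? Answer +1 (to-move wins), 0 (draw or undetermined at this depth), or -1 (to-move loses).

value(O../O../.XX, X) = +1

ply 1, X at O../O../.XX | (0,1)=-1→OX./O../.XX; (0,2)=-1→O.X/O../.XX; (1,1)=-1→O../OX./.XX; (1,2)=-1→O../O.X/.XX; (2,0)=+1→O../O../XXX*
ply 2: O../O../XXX is terminal -1 (O); from O../O../.XX depth 5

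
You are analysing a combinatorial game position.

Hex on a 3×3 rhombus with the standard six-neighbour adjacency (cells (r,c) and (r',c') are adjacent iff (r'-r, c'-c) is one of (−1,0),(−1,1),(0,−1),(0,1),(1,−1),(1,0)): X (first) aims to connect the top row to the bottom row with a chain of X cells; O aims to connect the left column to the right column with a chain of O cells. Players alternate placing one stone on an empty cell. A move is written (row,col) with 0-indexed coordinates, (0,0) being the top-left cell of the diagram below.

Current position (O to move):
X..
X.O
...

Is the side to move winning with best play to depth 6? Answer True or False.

[X../X.O/...] O move#1: (0,1):-1/XO./X.O/..., (0,2):-1/X.O/X.O/..., (1,1):-1/X../XOO/..., (2,0):+1/X../X.O/O..*, (2,1):-1/X../X.O/.O., (2,2):-1/X../X.O/..O
[X../X.O/O..] X move#2: (0,1):-1/XX./X.O/O..*, (0,2):-1/X.X/X.O/O.., (1,1):-1/X../XXO/O.., (2,1):-1/X../X.O/OX., (2,2):-1/X../X.O/O.X
[XX./X.O/O..] O move#3: (0,2):+1/XXO/X.O/O..*, (1,1):+1/XX./XOO/O.., (2,1):+1/XX./X.O/OO., (2,2):+1/XX./X.O/O.O
[XXO/X.O/O..] X move#4: (1,1):-1/XXO/XXO/O..*, (2,1):-1/XXO/X.O/OX., (2,2):-1/XXO/X.O/O.X
[XXO/XXO/O..] O move#5: (2,1):+1/XXO/XXO/OO.*, (2,2):-1/XXO/XXO/O.O
[XXO/XXO/OO.] end (terminal -1, X#6); searched X../X.O/... to 6

O winning at [X../X.O/...]: True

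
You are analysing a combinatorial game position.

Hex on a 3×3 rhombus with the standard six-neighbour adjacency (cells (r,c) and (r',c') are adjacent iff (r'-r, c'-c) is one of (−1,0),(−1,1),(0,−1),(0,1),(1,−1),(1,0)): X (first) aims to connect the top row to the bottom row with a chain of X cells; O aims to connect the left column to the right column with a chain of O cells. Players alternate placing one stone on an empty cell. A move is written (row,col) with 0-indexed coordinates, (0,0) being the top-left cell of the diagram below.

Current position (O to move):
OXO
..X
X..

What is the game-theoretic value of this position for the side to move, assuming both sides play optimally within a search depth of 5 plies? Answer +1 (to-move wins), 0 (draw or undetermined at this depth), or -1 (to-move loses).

ply 1, O at OXO/..X/X.. | (1,0)=-1→OXO/O.X/X..*; (1,1)=-1→OXO/.OX/X..; (2,1)=-1→OXO/..X/XO.; (2,2)=-1→OXO/..X/X.O
ply 2, X at OXO/O.X/X.. | (1,1)=+1→OXO/OXX/X..*; (2,1)=-1→OXO/O.X/XX.; (2,2)=-1→OXO/O.X/X.X
ply 3: OXO/OXX/X.. is terminal -1 (O); from OXO/..X/X.. depth 5

value(OXO/..X/X.., O) = -1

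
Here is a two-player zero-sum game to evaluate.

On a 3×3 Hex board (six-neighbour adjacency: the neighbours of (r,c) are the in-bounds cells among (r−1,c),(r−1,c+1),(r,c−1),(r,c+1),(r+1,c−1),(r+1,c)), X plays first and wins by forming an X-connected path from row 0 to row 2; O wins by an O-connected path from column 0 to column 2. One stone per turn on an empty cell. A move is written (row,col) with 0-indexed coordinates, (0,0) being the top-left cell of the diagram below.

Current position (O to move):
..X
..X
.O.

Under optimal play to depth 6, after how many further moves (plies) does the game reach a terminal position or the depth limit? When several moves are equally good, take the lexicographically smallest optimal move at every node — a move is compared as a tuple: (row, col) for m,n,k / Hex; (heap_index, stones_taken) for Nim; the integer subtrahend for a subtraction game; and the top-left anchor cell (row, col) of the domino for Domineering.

PV length from [..X/..X/.O.]: 6 plies

ply 1, O at ..X/..X/.O. | (0,0)=-1→O.X/..X/.O.*; (0,1)=-1→.OX/..X/.O.; (1,0)=-1→..X/O.X/.O.; (1,1)=-1→..X/.OX/.O.; (2,0)=-1→..X/..X/OO.; (2,2)=-1→..X/..X/.OO
ply 2, X at O.X/..X/.O. | (0,1)=+1→OXX/..X/.O.*; (1,0)=+1→O.X/X.X/.O.; (1,1)=+1→O.X/.XX/.O.; (2,0)=+1→O.X/..X/XO.; (2,2)=+1→O.X/..X/.OX
ply 3, O at OXX/..X/.O. | (1,0)=-1→OXX/O.X/.O.*; (1,1)=-1→OXX/.OX/.O.; (2,0)=-1→OXX/..X/OO.; (2,2)=-1→OXX/..X/.OO
ply 4, X at OXX/O.X/.O. | (1,1)=+1→OXX/OXX/.O.*; (2,0)=+1→OXX/O.X/XO.; (2,2)=+1→OXX/O.X/.OX
ply 5, O at OXX/OXX/.O. | (2,0)=-1→OXX/OXX/OO.*; (2,2)=-1→OXX/OXX/.OO
ply 6, X at OXX/OXX/OO. | (2,2)=+1→OXX/OXX/OOX*
ply 7: OXX/OXX/OOX is terminal -1 (O); from ..X/..X/.O. depth 6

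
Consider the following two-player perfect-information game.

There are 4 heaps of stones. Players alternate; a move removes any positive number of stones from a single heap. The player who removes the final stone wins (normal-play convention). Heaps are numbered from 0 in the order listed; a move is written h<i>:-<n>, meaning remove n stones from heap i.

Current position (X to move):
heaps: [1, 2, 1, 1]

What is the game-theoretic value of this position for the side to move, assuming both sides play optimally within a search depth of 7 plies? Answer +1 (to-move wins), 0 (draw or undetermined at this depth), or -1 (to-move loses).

p1 X@[(1,2,1,1)]: h0:-1[(0,2,1,1)]-1 h1:-1[(1,1,1,1)]+1* h1:-2[(1,0,1,1)]-1 h2:-1[(1,2,0,1)]-1 h3:-1[(1,2,1,0)]-1
p2 O@[(1,1,1,1)]: h0:-1[(0,1,1,1)]-1* h1:-1[(1,0,1,1)]-1 h2:-1[(1,1,0,1)]-1 h3:-1[(1,1,1,0)]-1
p3 X@[(0,1,1,1)]: h1:-1[(0,0,1,1)]+1* h2:-1[(0,1,0,1)]+1 h3:-1[(0,1,1,0)]+1
p4 O@[(0,0,1,1)]: h2:-1[(0,0,0,1)]-1* h3:-1[(0,0,1,0)]-1
p5 X@[(0,0,0,1)]: h3:-1[(0,0,0,0)]+1*
p6 O@[(0,0,0,0)] terminal -1; root [(1,2,1,1)] d7

value((1,2,1,1), X) = +1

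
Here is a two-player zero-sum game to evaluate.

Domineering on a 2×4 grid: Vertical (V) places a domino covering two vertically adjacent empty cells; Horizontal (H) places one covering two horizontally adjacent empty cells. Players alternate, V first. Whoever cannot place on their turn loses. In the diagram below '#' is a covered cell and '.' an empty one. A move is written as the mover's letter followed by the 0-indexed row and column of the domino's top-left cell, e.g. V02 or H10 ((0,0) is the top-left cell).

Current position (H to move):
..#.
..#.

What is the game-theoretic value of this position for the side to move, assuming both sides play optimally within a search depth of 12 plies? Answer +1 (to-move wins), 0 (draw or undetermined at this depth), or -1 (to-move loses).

ply 1, H at ..#./..#. | H00=+1→###./..#.*; H10=+1→..#./###.
ply 2, V at ###./..#. | V03=-1→####/..##*
ply 3, H at ####/..## | H10=+1→####/####*
ply 4: ####/#### is terminal -1 (V); from ..#./..#. depth 12

value(..#./..#., H) = +1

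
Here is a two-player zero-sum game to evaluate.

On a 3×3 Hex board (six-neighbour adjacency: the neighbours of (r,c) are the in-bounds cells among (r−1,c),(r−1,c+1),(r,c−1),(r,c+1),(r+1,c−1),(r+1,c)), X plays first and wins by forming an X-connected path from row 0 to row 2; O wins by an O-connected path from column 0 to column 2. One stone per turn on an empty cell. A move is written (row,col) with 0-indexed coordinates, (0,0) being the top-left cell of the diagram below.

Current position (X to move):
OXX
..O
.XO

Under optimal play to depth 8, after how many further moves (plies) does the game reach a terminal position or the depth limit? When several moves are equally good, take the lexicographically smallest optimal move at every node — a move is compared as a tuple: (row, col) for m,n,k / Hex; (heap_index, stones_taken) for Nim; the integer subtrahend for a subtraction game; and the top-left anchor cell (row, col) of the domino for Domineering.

ply 1, X at OXX/..O/.XO | (1,0)=+1→OXX/X.O/.XO*; (1,1)=+1→OXX/.XO/.XO; (2,0)=+1→OXX/..O/XXO
ply 2, O at OXX/X.O/.XO | (1,1)=-1→OXX/XOO/.XO*; (2,0)=-1→OXX/X.O/OXO
ply 3, X at OXX/XOO/.XO | (2,0)=+1→OXX/XOO/XXO*
ply 4: OXX/XOO/XXO is terminal -1 (O); from OXX/..O/.XO depth 8

PV length from [OXX/..O/.XO]: 3 plies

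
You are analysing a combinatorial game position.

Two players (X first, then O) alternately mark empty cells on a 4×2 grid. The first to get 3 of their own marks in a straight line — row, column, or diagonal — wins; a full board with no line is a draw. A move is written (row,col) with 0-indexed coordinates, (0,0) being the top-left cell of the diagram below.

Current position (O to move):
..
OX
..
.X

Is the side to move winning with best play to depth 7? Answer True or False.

O winning at [../OX/../.X]: False

p1 O@[../OX/../.X]: (0,0)[O./OX/../.X]-1 (0,1)[.O/OX/../.X]-1 (2,0)[../OX/O./.X]-1 (2,1)[../OX/.O/.X]+0* (3,0)[../OX/../OX]-1
p2 X@[../OX/.O/.X]: (0,0)[X./OX/.O/.X]+0* (0,1)[.X/OX/.O/.X]-1 (2,0)[../OX/XO/.X]+0 (3,0)[../OX/.O/XX]+0
p3 O@[X./OX/.O/.X]: (0,1)[XO/OX/.O/.X]+0* (2,0)[X./OX/OO/.X]+0 (3,0)[X./OX/.O/OX]+0
p4 X@[XO/OX/.O/.X]: (2,0)[XO/OX/XO/.X]+0* (3,0)[XO/OX/.O/XX]+0
p5 O@[XO/OX/XO/.X]: (3,0)[XO/OX/XO/OX]+0*
p6 X@[XO/OX/XO/OX] terminal +0; root [../OX/../.X] d7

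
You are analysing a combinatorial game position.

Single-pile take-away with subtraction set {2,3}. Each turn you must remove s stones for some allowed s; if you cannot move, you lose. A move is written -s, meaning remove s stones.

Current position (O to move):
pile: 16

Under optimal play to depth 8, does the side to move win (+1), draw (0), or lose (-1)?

p1 O@[16]: -2[14]-1* -3[13]-1
p2 X@[14]: -2[12]-1 -3[11]+1*
p3 O@[11]: -2[9]-1* -3[8]-1
p4 X@[9]: -2[7]-1 -3[6]+1*
p5 O@[6]: -2[4]-1* -3[3]-1
p6 X@[4]: -2[2]-1 -3[1]+1*
p7 O@[1] terminal -1; root [16] d8

value(16, O) = -1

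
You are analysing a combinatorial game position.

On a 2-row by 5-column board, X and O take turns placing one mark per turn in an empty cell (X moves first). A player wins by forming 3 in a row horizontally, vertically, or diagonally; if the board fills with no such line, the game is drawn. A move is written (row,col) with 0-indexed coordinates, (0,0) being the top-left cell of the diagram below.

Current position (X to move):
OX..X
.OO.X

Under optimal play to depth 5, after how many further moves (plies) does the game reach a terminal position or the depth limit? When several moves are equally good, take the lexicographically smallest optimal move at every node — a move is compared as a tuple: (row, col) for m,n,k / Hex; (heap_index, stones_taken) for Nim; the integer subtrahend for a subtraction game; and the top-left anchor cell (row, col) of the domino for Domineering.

[OX..X/.OO.X] X move#1: (0,2):-1/OXX.X/.OO.X*, (0,3):-1/OX.XX/.OO.X, (1,0):-1/OX..X/XOO.X, (1,3):-1/OX..X/.OOXX
[OXX.X/.OO.X] O move#2: (0,3):+1/OXXOX/.OO.X*, (1,0):+1/OXX.X/OOO.X, (1,3):+1/OXX.X/.OOOX
[OXXOX/.OO.X] X move#3: (1,0):-1/OXXOX/XOO.X*, (1,3):-1/OXXOX/.OOXX
[OXXOX/XOO.X] O move#4: (1,3):+1/OXXOX/XOOOX*
[OXXOX/XOOOX] end (terminal -1, X#5); searched OX..X/.OO.X to 5

PV length from [OX..X/.OO.X]: 4 plies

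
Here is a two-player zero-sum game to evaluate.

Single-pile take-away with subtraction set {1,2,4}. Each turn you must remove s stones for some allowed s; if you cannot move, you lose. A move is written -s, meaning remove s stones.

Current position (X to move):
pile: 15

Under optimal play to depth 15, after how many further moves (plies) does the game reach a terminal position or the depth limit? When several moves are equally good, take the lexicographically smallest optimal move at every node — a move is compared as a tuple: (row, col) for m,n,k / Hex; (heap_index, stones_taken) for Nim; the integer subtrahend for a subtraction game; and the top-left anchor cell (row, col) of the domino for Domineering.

PV length from [15]: 10 plies

p1 X@[15]: -1[14]-1* -2[13]-1 -4[11]-1
p2 O@[14]: -1[13]-1 -2[12]+1* -4[10]-1
p3 X@[12]: -1[11]-1* -2[10]-1 -4[8]-1
p4 O@[11]: -1[10]-1 -2[9]+1* -4[7]-1
p5 X@[9]: -1[8]-1* -2[7]-1 -4[5]-1
p6 O@[8]: -1[7]-1 -2[6]+1* -4[4]-1
p7 X@[6]: -1[5]-1* -2[4]-1 -4[2]-1
p8 O@[5]: -1[4]-1 -2[3]+1* -4[1]-1
p9 X@[3]: -1[2]-1* -2[1]-1
p10 O@[2]: -1[1]-1 -2[0]+1*
p11 X@[0] terminal -1; root [15] d15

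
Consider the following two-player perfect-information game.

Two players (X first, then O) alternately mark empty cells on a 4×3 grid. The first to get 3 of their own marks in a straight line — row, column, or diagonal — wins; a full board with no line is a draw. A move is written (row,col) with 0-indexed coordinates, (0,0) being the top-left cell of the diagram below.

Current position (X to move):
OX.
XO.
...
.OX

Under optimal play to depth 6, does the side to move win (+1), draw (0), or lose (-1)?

p1 X@[OX./XO./.../.OX]: (0,2)[OXX/XO./.../.OX]-1 (1,2)[OX./XOX/.../.OX]-1 (2,0)[OX./XO./X../.OX]-1 (2,1)[OX./XO./.X./.OX]+1* (2,2)[OX./XO./..X/.OX]-1 (3,0)[OX./XO./.../XOX]-1
p2 O@[OX./XO./.X./.OX] terminal -1; root [OX./XO./.../.OX] d6

value(OX./XO./.../.OX, X) = +1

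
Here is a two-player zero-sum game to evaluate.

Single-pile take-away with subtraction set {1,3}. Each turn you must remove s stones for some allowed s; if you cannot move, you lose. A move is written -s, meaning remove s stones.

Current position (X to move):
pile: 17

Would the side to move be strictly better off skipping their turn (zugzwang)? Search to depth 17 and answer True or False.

ply 1, X at 17 | -1=+1→16*; -3=+1→14
ply 2, O at 16 | -1=-1→15*; -3=-1→13
ply 3, X at 15 | -1=+1→14*; -3=+1→12
ply 4, O at 14 | -1=-1→13*; -3=-1→11
ply 5, X at 13 | -1=+1→12*; -3=+1→10
ply 6, O at 12 | -1=-1→11*; -3=-1→9
ply 7, X at 11 | -1=+1→10*; -3=+1→8
ply 8, O at 10 | -1=-1→9*; -3=-1→7
ply 9, X at 9 | -1=+1→8*; -3=+1→6
ply 10, O at 8 | -1=-1→7*; -3=-1→5
ply 11, X at 7 | -1=+1→6*; -3=+1→4
ply 12, O at 6 | -1=-1→5*; -3=-1→3
ply 13, X at 5 | -1=+1→4*; -3=+1→2
ply 14, O at 4 | -1=-1→3*; -3=-1→1
ply 15, X at 3 | -1=+1→2*; -3=+1→0
ply 16, O at 2 | -1=-1→1*
ply 17, X at 1 | -1=+1→0*
ply 18: 0 is terminal -1 (O); from 17 depth 17
suppose X passes — search the same position with O to move:
pass> ply 1, O at 17 | -1=+1→16*; -3=+1→14
pass> ply 2, X at 16 | -1=-1→15*; -3=-1→13
pass> ply 3, O at 15 | -1=+1→14*; -3=+1→12
pass> ply 4, X at 14 | -1=-1→13*; -3=-1→11
pass> ply 5, O at 13 | -1=+1→12*; -3=+1→10
pass> ply 6, X at 12 | -1=-1→11*; -3=-1→9
pass> ply 7, O at 11 | -1=+1→10*; -3=+1→8
pass> ply 8, X at 10 | -1=-1→9*; -3=-1→7
pass> ply 9, O at 9 | -1=+1→8*; -3=+1→6
pass> ply 10, X at 8 | -1=-1→7*; -3=-1→5
pass> ply 11, O at 7 | -1=+1→6*; -3=+1→4
pass> ply 12, X at 6 | -1=-1→5*; -3=-1→3
pass> ply 13, O at 5 | -1=+1→4*; -3=+1→2
pass> ply 14, X at 4 | -1=-1→3*; -3=-1→1
pass> ply 15, O at 3 | -1=+1→2*; -3=+1→0
pass> ply 16, X at 2 | -1=-1→1*
pass> ply 17, O at 1 | -1=+1→0*
pass> ply 18: 0 is terminal -1 (X); from 17 depth 17
for X: play +1, pass -1

zugzwang(17, X) = False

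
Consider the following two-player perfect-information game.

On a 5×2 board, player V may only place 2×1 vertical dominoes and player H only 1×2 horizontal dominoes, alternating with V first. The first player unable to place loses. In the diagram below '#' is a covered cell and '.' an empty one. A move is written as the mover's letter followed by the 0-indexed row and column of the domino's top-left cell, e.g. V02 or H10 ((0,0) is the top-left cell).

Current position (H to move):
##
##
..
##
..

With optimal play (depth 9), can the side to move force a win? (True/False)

ply 1, H at ##/##/../##/.. | H20=+1→##/##/##/##/..*; H40=+1→##/##/../##/##
ply 2: ##/##/##/##/.. is terminal -1 (V); from ##/##/../##/.. depth 9

H winning at [##/##/../##/..]: True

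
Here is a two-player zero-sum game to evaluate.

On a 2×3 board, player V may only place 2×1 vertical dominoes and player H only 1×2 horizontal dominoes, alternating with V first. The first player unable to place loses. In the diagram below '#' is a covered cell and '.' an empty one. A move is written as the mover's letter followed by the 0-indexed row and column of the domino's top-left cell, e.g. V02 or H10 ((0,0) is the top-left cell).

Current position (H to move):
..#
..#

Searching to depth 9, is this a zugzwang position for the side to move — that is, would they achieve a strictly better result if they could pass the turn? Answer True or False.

[..#/..#] H move#1: H00:+1/###/..#*, H10:+1/..#/###
[###/..#] end (terminal -1, V#2); searched ..#/..# to 9
pass branch (V moves first from the same position):
  | [..#/..#] V move#1: V00:+1/#.#/#.#*, V01:+1/.##/.##
  | [#.#/#.#] end (terminal -1, H#2); searched ..#/..# to 9
H moving scores +1; H passing scores -1

zugzwang(..#/..#, H) = False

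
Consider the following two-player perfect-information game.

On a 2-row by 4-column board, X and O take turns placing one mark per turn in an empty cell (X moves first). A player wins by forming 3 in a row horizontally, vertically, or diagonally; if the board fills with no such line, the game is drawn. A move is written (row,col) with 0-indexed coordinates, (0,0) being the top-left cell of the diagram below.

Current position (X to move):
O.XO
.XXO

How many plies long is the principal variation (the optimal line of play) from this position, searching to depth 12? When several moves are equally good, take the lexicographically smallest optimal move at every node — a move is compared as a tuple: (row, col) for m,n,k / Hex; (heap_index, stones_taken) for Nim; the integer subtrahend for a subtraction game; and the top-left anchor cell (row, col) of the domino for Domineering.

ply 1, X at O.XO/.XXO | (0,1)=+0→OXXO/.XXO; (1,0)=+1→O.XO/XXXO*
ply 2: O.XO/XXXO is terminal -1 (O); from O.XO/.XXO depth 12

PV length from [O.XO/.XXO]: 1 ply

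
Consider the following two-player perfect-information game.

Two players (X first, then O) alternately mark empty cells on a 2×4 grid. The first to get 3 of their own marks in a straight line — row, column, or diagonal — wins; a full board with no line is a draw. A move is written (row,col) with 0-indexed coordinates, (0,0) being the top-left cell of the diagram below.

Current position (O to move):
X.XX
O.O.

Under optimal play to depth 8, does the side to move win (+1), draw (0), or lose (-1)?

p1 O@[X.XX/O.O.]: (0,1)[XOXX/O.O.]+0 (1,1)[X.XX/OOO.]+1* (1,3)[X.XX/O.OO]-1
p2 X@[X.XX/OOO.] terminal -1; root [X.XX/O.O.] d8

value(X.XX/O.O., O) = +1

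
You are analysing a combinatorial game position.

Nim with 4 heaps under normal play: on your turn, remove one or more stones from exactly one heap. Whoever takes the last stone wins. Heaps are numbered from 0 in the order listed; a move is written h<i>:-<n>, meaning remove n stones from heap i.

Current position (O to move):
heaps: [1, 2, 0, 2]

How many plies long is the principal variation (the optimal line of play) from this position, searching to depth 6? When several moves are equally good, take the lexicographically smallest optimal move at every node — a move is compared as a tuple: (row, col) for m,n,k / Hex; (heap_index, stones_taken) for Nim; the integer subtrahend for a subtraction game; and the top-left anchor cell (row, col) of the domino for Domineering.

ply 1, O at (1,2,0,2) | h0:-1=+1→(0,2,0,2)*; h1:-1=-1→(1,1,0,2); h1:-2=-1→(1,0,0,2); h3:-1=-1→(1,2,0,1); h3:-2=-1→(1,2,0,0)
ply 2, X at (0,2,0,2) | h1:-1=-1→(0,1,0,2)*; h1:-2=-1→(0,0,0,2); h3:-1=-1→(0,2,0,1); h3:-2=-1→(0,2,0,0)
ply 3, O at (0,1,0,2) | h1:-1=-1→(0,0,0,2); h3:-1=+1→(0,1,0,1)*; h3:-2=-1→(0,1,0,0)
ply 4, X at (0,1,0,1) | h1:-1=-1→(0,0,0,1)*; h3:-1=-1→(0,1,0,0)
ply 5, O at (0,0,0,1) | h3:-1=+1→(0,0,0,0)*
ply 6: (0,0,0,0) is terminal -1 (X); from (1,2,0,2) depth 6

PV length from [(1,2,0,2)]: 5 plies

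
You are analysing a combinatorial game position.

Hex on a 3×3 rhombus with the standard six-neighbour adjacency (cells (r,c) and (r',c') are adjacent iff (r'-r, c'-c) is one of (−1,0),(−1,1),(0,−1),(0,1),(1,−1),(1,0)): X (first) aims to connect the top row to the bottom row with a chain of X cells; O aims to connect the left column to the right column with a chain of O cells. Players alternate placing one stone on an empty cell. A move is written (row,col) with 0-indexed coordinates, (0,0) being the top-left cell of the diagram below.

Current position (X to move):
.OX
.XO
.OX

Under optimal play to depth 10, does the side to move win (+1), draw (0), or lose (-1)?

[.OX/.XO/.OX] X move#1: (0,0):-1/XOX/.XO/.OX, (1,0):-1/.OX/XXO/.OX, (2,0):+1/.OX/.XO/XOX*
[.OX/.XO/XOX] end (terminal -1, O#2); searched .OX/.XO/.OX to 10

value(.OX/.XO/.OX, X) = +1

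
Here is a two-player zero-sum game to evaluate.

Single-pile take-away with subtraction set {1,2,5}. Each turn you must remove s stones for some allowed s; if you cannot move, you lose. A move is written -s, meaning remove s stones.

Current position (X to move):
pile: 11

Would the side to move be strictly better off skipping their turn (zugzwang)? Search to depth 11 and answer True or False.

zugzwang(11, X) = False

[11] X move#1: -1:-1/10, -2:+1/9*, -5:+1/6
[9] O move#2: -1:-1/8*, -2:-1/7, -5:-1/4
[8] X move#3: -1:-1/7, -2:+1/6*, -5:+1/3
[6] O move#4: -1:-1/5*, -2:-1/4, -5:-1/1
[5] X move#5: -1:-1/4, -2:+1/3*, -5:+1/0
[3] O move#6: -1:-1/2*, -2:-1/1
[2] X move#7: -1:-1/1, -2:+1/0*
[0] end (terminal -1, O#8); searched 11 to 11
pass branch (O moves first from the same position):
  | [11] O move#1: -1:-1/10, -2:+1/9*, -5:+1/6
  | [9] X move#2: -1:-1/8*, -2:-1/7, -5:-1/4
  | [8] O move#3: -1:-1/7, -2:+1/6*, -5:+1/3
  | [6] X move#4: -1:-1/5*, -2:-1/4, -5:-1/1
  | [5] O move#5: -1:-1/4, -2:+1/3*, -5:+1/0
  | [3] X move#6: -1:-1/2*, -2:-1/1
  | [2] O move#7: -1:-1/1, -2:+1/0*
  | [0] end (terminal -1, X#8); searched 11 to 11
X moving scores +1; X passing scores -1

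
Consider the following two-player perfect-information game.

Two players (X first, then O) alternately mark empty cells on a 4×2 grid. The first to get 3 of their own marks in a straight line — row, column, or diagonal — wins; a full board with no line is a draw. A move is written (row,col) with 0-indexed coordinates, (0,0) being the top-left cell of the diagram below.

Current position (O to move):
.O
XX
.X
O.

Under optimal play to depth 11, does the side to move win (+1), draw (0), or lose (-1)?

p1 O@[.O/XX/.X/O.]: (0,0)[OO/XX/.X/O.]-1 (2,0)[.O/XX/OX/O.]-1 (3,1)[.O/XX/.X/OO]+0*
p2 X@[.O/XX/.X/OO]: (0,0)[XO/XX/.X/OO]+0* (2,0)[.O/XX/XX/OO]+0
p3 O@[XO/XX/.X/OO]: (2,0)[XO/XX/OX/OO]+0*
p4 X@[XO/XX/OX/OO] terminal +0; root [.O/XX/.X/O.] d11

value(.O/XX/.X/O., O) = 0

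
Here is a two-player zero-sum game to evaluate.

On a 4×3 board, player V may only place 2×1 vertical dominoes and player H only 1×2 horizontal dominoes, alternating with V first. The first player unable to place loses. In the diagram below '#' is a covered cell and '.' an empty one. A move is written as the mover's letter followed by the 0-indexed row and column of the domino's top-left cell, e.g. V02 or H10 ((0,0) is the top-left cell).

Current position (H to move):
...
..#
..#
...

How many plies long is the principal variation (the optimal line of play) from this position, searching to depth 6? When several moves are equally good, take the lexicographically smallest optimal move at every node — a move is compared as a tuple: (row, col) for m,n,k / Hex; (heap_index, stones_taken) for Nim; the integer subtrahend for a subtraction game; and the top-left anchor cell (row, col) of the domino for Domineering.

PV length from [.../..#/..#/...]: 4 plies

ply 1, H at .../..#/..#/... | H00=-1→##./..#/..#/...*; H01=-1→.##/..#/..#/...; H10=-1→.../###/..#/...; H20=-1→.../..#/###/...; H30=-1→.../..#/..#/##.; H31=-1→.../..#/..#/.##
ply 2, V at ##./..#/..#/... | V10=+1→##./#.#/#.#/...*; V11=+1→##./.##/.##/...; V20=+1→##./..#/#.#/#..; V21=+1→##./..#/.##/.#.
ply 3, H at ##./#.#/#.#/... | H30=-1→##./#.#/#.#/##.*; H31=-1→##./#.#/#.#/.##
ply 4, V at ##./#.#/#.#/##. | V11=+1→##./###/###/##.*
ply 5: ##./###/###/##. is terminal -1 (H); from .../..#/..#/... depth 6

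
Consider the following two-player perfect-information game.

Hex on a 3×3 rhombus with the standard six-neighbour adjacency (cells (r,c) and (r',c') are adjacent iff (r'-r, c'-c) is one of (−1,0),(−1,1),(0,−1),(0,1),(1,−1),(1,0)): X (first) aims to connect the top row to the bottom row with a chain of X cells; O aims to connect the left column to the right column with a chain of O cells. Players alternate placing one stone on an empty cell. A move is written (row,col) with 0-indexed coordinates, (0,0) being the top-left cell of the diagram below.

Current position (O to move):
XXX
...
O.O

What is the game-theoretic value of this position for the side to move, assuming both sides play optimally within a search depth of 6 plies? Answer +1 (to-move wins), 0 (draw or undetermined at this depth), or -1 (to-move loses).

[XXX/.../O.O] O move#1: (1,0):-1/XXX/O../O.O, (1,1):+1/XXX/.O./O.O*, (1,2):+1/XXX/..O/O.O, (2,1):+1/XXX/.../OOO
[XXX/.O./O.O] X move#2: (1,0):-1/XXX/XO./O.O*, (1,2):-1/XXX/.OX/O.O, (2,1):-1/XXX/.O./OXO
[XXX/XO./O.O] O move#3: (1,2):+1/XXX/XOO/O.O*, (2,1):+1/XXX/XO./OOO
[XXX/XOO/O.O] end (terminal -1, X#4); searched XXX/.../O.O to 6

value(XXX/.../O.O, O) = +1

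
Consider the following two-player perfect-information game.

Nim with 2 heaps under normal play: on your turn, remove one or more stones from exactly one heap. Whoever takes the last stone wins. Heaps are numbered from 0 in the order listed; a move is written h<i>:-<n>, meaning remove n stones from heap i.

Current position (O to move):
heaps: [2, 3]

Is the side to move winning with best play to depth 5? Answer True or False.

[(2,3)] O move#1: h0:-1:-1/(1,3), h0:-2:-1/(0,3), h1:-1:+1/(2,2)*, h1:-2:-1/(2,1), h1:-3:-1/(2,0)
[(2,2)] X move#2: h0:-1:-1/(1,2)*, h0:-2:-1/(0,2), h1:-1:-1/(2,1), h1:-2:-1/(2,0)
[(1,2)] O move#3: h0:-1:-1/(0,2), h1:-1:+1/(1,1)*, h1:-2:-1/(1,0)
[(1,1)] X move#4: h0:-1:-1/(0,1)*, h1:-1:-1/(1,0)
[(0,1)] O move#5: h1:-1:+1/(0,0)*
[(0,0)] end (terminal -1, X#6); searched (2,3) to 5

O winning at [(2,3)]: True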